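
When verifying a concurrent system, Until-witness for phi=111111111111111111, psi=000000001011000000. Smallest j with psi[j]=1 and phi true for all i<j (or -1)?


(phi U psi) at 0: need smallest j with psi[j]=1 and phi[i]=1 for all i in [0,j).
Scan from step 0:
  step 0: phi=1, psi=0 -> continue
  step 1: phi=1, psi=0 -> continue
  step 2: phi=1, psi=0 -> continue
  step 3: phi=1, psi=0 -> continue
  step 8: psi=1 and phi held for [0,8) -> witness found
Witness step = 8

8


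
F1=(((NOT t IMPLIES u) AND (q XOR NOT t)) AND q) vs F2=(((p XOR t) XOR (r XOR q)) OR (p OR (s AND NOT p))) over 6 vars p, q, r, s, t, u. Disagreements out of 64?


F1 = (((NOT t IMPLIES u) AND (q XOR NOT t)) AND q)
F2 = (((p XOR t) XOR (r XOR q)) OR (p OR (s AND NOT p)))
Evaluate both on each of 64 rows (bits = p,q,r,s,t,u):
  row 0 [000000]: F1=0 F2=0 -> 0
  row 1 [000001]: F1=0 F2=0 -> 0
  row 2 [000010]: F1=0 F2=1 (differ) -> 1
  row 3 [000011]: F1=0 F2=1 (differ) -> 1
  row 4 [000100]: F1=0 F2=1 (differ) -> 1
  (every remaining row is evaluated the same way; all 64 results are listed next)
Full result column, 8 rows per line (p,q,r fixed per line; s,t,u runs 000..111 left to right):
  rows 0-7 [p,q,r=000]: 00111111  (ones: 6)
  rows 8-15 [p,q,r=001]: 11001111  (ones: 6)
  rows 16-23 [p,q,r=010]: 11111100  (ones: 6)
  rows 24-31 [p,q,r=011]: 00001100  (ones: 2)
  rows 32-39 [p,q,r=100]: 11111111  (ones: 8)
  rows 40-47 [p,q,r=101]: 11111111  (ones: 8)
  rows 48-55 [p,q,r=110]: 11001100  (ones: 4)
  rows 56-63 [p,q,r=111]: 11001100  (ones: 4)
Disagreements = 6+6+6+2+8+8+4+4 = 44

44


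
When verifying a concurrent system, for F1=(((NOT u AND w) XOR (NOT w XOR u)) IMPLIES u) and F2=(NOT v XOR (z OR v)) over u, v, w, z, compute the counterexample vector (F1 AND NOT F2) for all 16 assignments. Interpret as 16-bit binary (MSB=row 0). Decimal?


F1 = (((NOT u AND w) XOR (NOT w XOR u)) IMPLIES u)
F2 = (NOT v XOR (z OR v))
Counterexample to F1=>F2 is where F1=1 and F2=0.
Evaluate each row (bits = u,v,w,z, MSB first):
  row 0 [0000]: F1=0 F2=1 -> F1&~F2 -> 0
  row 1 [0001]: F1=0 F2=0 -> F1&~F2 -> 0
  row 2 [0010]: F1=0 F2=1 -> F1&~F2 -> 0
  row 3 [0011]: F1=0 F2=0 -> F1&~F2 -> 0
  row 4 [0100]: F1=0 F2=1 -> F1&~F2 -> 0
  row 5 [0101]: F1=0 F2=1 -> F1&~F2 -> 0
  row 6 [0110]: F1=0 F2=1 -> F1&~F2 -> 0
  row 7 [0111]: F1=0 F2=1 -> F1&~F2 -> 0
  row 8 [1000]: F1=1 F2=1 -> F1&~F2 -> 0
  row 9 [1001]: F1=1 F2=0 -> F1&~F2 -> 1
  row 10 [1010]: F1=1 F2=1 -> F1&~F2 -> 0
  row 11 [1011]: F1=1 F2=0 -> F1&~F2 -> 1
  row 12 [1100]: F1=1 F2=1 -> F1&~F2 -> 0
  row 13 [1101]: F1=1 F2=1 -> F1&~F2 -> 0
  row 14 [1110]: F1=1 F2=1 -> F1&~F2 -> 0
  row 15 [1111]: F1=1 F2=1 -> F1&~F2 -> 0
Full result column, 4 rows per line (u,v fixed per line; w,z runs 00..11 left to right):
  rows 0-3 [u,v=00]: 0000  = hex 0
  rows 4-7 [u,v=01]: 0000  = hex 0
  rows 8-11 [u,v=10]: 0101  = hex 5
  rows 12-15 [u,v=11]: 0000  = hex 0
Counterexample vector (row 0 .. row 15) = 0000000001010000
Output column grouped in 4s = 0000 0000 0101 0000 = 0x0050
Convert to decimal digit by digit (value = value*16 + digit):
  0 -> 0
  0*16 + 0 = 0
  0*16 + 5 = 5
  5*16 + 0 = 80
Decimal = 80

80


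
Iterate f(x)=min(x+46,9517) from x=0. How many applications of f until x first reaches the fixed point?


Step 1: x=0, cap=9517, increment=46
Step 2: x grows by 46 each step until capped at 9517; fixed point is x=9517
Step 3: iterations = ceil(9517/46) = 207

207


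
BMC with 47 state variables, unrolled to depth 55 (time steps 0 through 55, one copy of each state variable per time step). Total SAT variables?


BMC unrolls to depth k, creating one copy of each state var for steps 0..k.
Step count = 55 + 1 = 56 (steps 0 through 55)
Vars per step = 47
Total = 47 * 56 = 2632

2632


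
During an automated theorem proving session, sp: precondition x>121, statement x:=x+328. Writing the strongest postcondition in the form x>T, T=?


Formula: sp(P, x:=E) = exists old_x. (x = E[old_x/x]) AND P[old_x/x] (old_x is the value of x before the assignment; eliminate old_x by solving x = E[old_x/x] for old_x)
Step 1: Precondition P: x>121, i.e. old_x > 121
Step 2: Assignment gives x = old_x + 328, so old_x = x - 328
Step 3: Substitute into P: x - 328 > 121
Step 4: Simplify: x > 121+328 = 449

449


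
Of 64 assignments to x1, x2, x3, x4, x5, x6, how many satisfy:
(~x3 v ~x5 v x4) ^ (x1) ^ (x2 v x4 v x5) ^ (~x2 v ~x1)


CNF with 4 clauses over 6 vars (64 assignments).
An assignment satisfies CNF iff every clause has >=1 true literal.
Check each row (bits = x1,x2,x3,x4,x5,x6; clause T/F shown):
  row 0 [000000]: clauses=TFFT -> 0
  row 1 [000001]: clauses=TFFT -> 0
  row 2 [000010]: clauses=TFTT -> 0
  row 3 [000011]: clauses=TFTT -> 0
  row 4 [000100]: clauses=TFTT -> 0
  (every remaining row is evaluated the same way; all 64 results are listed next)
Full result column, 8 rows per line (x1,x2,x3 fixed per line; x4,x5,x6 runs 000..111 left to right):
  rows 0-7 [x1,x2,x3=000]: 00000000  (ones: 0)
  rows 8-15 [x1,x2,x3=001]: 00000000  (ones: 0)
  rows 16-23 [x1,x2,x3=010]: 00000000  (ones: 0)
  rows 24-31 [x1,x2,x3=011]: 00000000  (ones: 0)
  rows 32-39 [x1,x2,x3=100]: 00111111  (ones: 6)
  rows 40-47 [x1,x2,x3=101]: 00001111  (ones: 4)
  rows 48-55 [x1,x2,x3=110]: 00000000  (ones: 0)
  rows 56-63 [x1,x2,x3=111]: 00000000  (ones: 0)
Satisfying assignments = 0+0+0+0+6+4+0+0 = 10

10


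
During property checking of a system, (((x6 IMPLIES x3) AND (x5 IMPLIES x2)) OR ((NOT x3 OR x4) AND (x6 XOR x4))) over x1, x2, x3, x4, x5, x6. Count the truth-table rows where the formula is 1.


Formula: (((x6 IMPLIES x3) AND (x5 IMPLIES x2)) OR ((NOT x3 OR x4) AND (x6 XOR x4))) over 6 vars (64 rows)
Evaluate each row (x1, x2, x3, x4, x5, x6 as bits, MSB first):
  row 0 [000000]: (((0 IMPLIES 0) AND (0 IMPLIES 0)) OR ((NOT 0 OR 0) AND (0 XOR 0))) -> 1
  row 1 [000001]: (((1 IMPLIES 0) AND (0 IMPLIES 0)) OR ((NOT 0 OR 0) AND (1 XOR 0))) -> 1
  row 2 [000010]: (((0 IMPLIES 0) AND (1 IMPLIES 0)) OR ((NOT 0 OR 0) AND (0 XOR 0))) -> 0
  row 3 [000011]: (((1 IMPLIES 0) AND (1 IMPLIES 0)) OR ((NOT 0 OR 0) AND (1 XOR 0))) -> 1
  row 4 [000100]: (((0 IMPLIES 0) AND (0 IMPLIES 0)) OR ((NOT 0 OR 1) AND (0 XOR 1))) -> 1
  (every remaining row is evaluated the same way; all 64 results are listed next)
Full result column, 8 rows per line (x1,x2,x3 fixed per line; x4,x5,x6 runs 000..111 left to right):
  rows 0-7 [x1,x2,x3=000]: 11011010  (ones: 5)
  rows 8-15 [x1,x2,x3=001]: 11001110  (ones: 5)
  rows 16-23 [x1,x2,x3=010]: 11111010  (ones: 6)
  rows 24-31 [x1,x2,x3=011]: 11111111  (ones: 8)
  rows 32-39 [x1,x2,x3=100]: 11011010  (ones: 5)
  rows 40-47 [x1,x2,x3=101]: 11001110  (ones: 5)
  rows 48-55 [x1,x2,x3=110]: 11111010  (ones: 6)
  rows 56-63 [x1,x2,x3=111]: 11111111  (ones: 8)
Count of 1-rows = 5+5+6+8+5+5+6+8 = 48

48


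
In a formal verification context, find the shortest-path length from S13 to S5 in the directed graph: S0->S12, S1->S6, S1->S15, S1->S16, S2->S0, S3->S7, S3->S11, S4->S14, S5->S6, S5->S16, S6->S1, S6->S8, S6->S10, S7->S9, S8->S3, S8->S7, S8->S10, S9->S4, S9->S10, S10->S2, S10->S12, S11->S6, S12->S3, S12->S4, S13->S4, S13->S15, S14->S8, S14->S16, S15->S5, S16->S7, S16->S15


BFS layer-by-layer from S13:
  dist 0: {S13}
  dist 1: {S4, S15}
  dist 2: {S5, S14}
  -> S5 reached at distance 2
Shortest path length = 2

2


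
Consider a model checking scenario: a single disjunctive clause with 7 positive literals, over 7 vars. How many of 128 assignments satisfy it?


Step 1: Total=2^7=128
Step 2: Unsat when all 7 false: 2^0=1
Step 3: Sat=128-1=127

127


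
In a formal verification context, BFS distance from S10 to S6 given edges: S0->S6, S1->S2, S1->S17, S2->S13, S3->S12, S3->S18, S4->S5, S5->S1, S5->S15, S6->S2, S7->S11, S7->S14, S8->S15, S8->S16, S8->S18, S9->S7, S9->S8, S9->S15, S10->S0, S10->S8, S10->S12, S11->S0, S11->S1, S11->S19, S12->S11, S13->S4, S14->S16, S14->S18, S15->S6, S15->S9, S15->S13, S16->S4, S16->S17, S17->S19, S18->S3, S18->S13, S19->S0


BFS layer-by-layer from S10:
  dist 0: {S10}
  dist 1: {S0, S8, S12}
  dist 2: {S6, S11, S15, S16, S18}
  -> S6 reached at distance 2
Shortest path length = 2

2


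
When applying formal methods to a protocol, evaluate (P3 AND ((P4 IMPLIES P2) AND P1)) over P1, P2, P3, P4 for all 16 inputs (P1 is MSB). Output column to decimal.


Formula: (P3 AND ((P4 IMPLIES P2) AND P1)) over P1, P2, P3, P4 (16 rows)
Evaluate each row (bits = P1,P2,P3,P4, MSB first):
  row 0 [0000]: (0 AND ((0 IMPLIES 0) AND 0)) -> 0
  row 1 [0001]: (0 AND ((1 IMPLIES 0) AND 0)) -> 0
  row 2 [0010]: (1 AND ((0 IMPLIES 0) AND 0)) -> 0
  row 3 [0011]: (1 AND ((1 IMPLIES 0) AND 0)) -> 0
  row 4 [0100]: (0 AND ((0 IMPLIES 1) AND 0)) -> 0
  row 5 [0101]: (0 AND ((1 IMPLIES 1) AND 0)) -> 0
  row 6 [0110]: (1 AND ((0 IMPLIES 1) AND 0)) -> 0
  row 7 [0111]: (1 AND ((1 IMPLIES 1) AND 0)) -> 0
  row 8 [1000]: (0 AND ((0 IMPLIES 0) AND 1)) -> 0
  row 9 [1001]: (0 AND ((1 IMPLIES 0) AND 1)) -> 0
  row 10 [1010]: (1 AND ((0 IMPLIES 0) AND 1)) -> 1
  row 11 [1011]: (1 AND ((1 IMPLIES 0) AND 1)) -> 0
  row 12 [1100]: (0 AND ((0 IMPLIES 1) AND 1)) -> 0
  row 13 [1101]: (0 AND ((1 IMPLIES 1) AND 1)) -> 0
  row 14 [1110]: (1 AND ((0 IMPLIES 1) AND 1)) -> 1
  row 15 [1111]: (1 AND ((1 IMPLIES 1) AND 1)) -> 1
Full result column, 4 rows per line (P1,P2 fixed per line; P3,P4 runs 00..11 left to right):
  rows 0-3 [P1,P2=00]: 0000  = hex 0
  rows 4-7 [P1,P2=01]: 0000  = hex 0
  rows 8-11 [P1,P2=10]: 0010  = hex 2
  rows 12-15 [P1,P2=11]: 0011  = hex 3
Output column (row 0 .. row 15) = 0000000000100011
Output column grouped in 4s = 0000 0000 0010 0011 = 0x0023
Convert to decimal digit by digit (value = value*16 + digit):
  0 -> 0
  0*16 + 0 = 0
  0*16 + 2 = 2
  2*16 + 3 = 35
Decimal = 35

35


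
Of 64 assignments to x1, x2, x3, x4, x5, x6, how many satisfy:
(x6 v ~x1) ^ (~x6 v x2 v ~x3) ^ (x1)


CNF with 3 clauses over 6 vars (64 assignments).
An assignment satisfies CNF iff every clause has >=1 true literal.
Check each row (bits = x1,x2,x3,x4,x5,x6; clause T/F shown):
  row 0 [000000]: clauses=TTF -> 0
  row 1 [000001]: clauses=TTF -> 0
  row 2 [000010]: clauses=TTF -> 0
  row 3 [000011]: clauses=TTF -> 0
  row 4 [000100]: clauses=TTF -> 0
  (every remaining row is evaluated the same way; all 64 results are listed next)
Full result column, 8 rows per line (x1,x2,x3 fixed per line; x4,x5,x6 runs 000..111 left to right):
  rows 0-7 [x1,x2,x3=000]: 00000000  (ones: 0)
  rows 8-15 [x1,x2,x3=001]: 00000000  (ones: 0)
  rows 16-23 [x1,x2,x3=010]: 00000000  (ones: 0)
  rows 24-31 [x1,x2,x3=011]: 00000000  (ones: 0)
  rows 32-39 [x1,x2,x3=100]: 01010101  (ones: 4)
  rows 40-47 [x1,x2,x3=101]: 00000000  (ones: 0)
  rows 48-55 [x1,x2,x3=110]: 01010101  (ones: 4)
  rows 56-63 [x1,x2,x3=111]: 01010101  (ones: 4)
Satisfying assignments = 0+0+0+0+4+0+4+4 = 12

12


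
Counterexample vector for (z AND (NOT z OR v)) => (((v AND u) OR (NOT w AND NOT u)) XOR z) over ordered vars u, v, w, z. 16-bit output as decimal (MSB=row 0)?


F1 = (z AND (NOT z OR v))
F2 = (((v AND u) OR (NOT w AND NOT u)) XOR z)
Counterexample to F1=>F2 is where F1=1 and F2=0.
Evaluate each row (bits = u,v,w,z, MSB first):
  row 0 [0000]: F1=0 F2=1 -> F1&~F2 -> 0
  row 1 [0001]: F1=0 F2=0 -> F1&~F2 -> 0
  row 2 [0010]: F1=0 F2=0 -> F1&~F2 -> 0
  row 3 [0011]: F1=0 F2=1 -> F1&~F2 -> 0
  row 4 [0100]: F1=0 F2=1 -> F1&~F2 -> 0
  row 5 [0101]: F1=1 F2=0 -> F1&~F2 -> 1
  row 6 [0110]: F1=0 F2=0 -> F1&~F2 -> 0
  row 7 [0111]: F1=1 F2=1 -> F1&~F2 -> 0
  row 8 [1000]: F1=0 F2=0 -> F1&~F2 -> 0
  row 9 [1001]: F1=0 F2=1 -> F1&~F2 -> 0
  row 10 [1010]: F1=0 F2=0 -> F1&~F2 -> 0
  row 11 [1011]: F1=0 F2=1 -> F1&~F2 -> 0
  row 12 [1100]: F1=0 F2=1 -> F1&~F2 -> 0
  row 13 [1101]: F1=1 F2=0 -> F1&~F2 -> 1
  row 14 [1110]: F1=0 F2=1 -> F1&~F2 -> 0
  row 15 [1111]: F1=1 F2=0 -> F1&~F2 -> 1
Full result column, 4 rows per line (u,v fixed per line; w,z runs 00..11 left to right):
  rows 0-3 [u,v=00]: 0000  = hex 0
  rows 4-7 [u,v=01]: 0100  = hex 4
  rows 8-11 [u,v=10]: 0000  = hex 0
  rows 12-15 [u,v=11]: 0101  = hex 5
Counterexample vector (row 0 .. row 15) = 0000010000000101
Output column grouped in 4s = 0000 0100 0000 0101 = 0x0405
Convert to decimal digit by digit (value = value*16 + digit):
  0 -> 0
  0*16 + 4 = 4
  4*16 + 0 = 64
  64*16 + 5 = 1029
Decimal = 1029

1029


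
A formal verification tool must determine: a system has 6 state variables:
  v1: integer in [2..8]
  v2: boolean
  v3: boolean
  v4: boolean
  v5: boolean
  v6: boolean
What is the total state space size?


State space = product of domain sizes of all variables.
Domain sizes:
  v1 (integer in [2..8]): 7
  v2 (boolean): 2
  v3 (boolean): 2
  v4 (boolean): 2
  v5 (boolean): 2
  v6 (boolean): 2
Product = 7 * 2 * 2 * 2 * 2 * 2 = 224

224


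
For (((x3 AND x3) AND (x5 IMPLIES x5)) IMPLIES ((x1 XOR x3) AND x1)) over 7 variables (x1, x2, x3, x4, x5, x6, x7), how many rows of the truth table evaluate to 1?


Formula: (((x3 AND x3) AND (x5 IMPLIES x5)) IMPLIES ((x1 XOR x3) AND x1)) over 7 vars (128 rows)
Evaluate each row (x1, x2, x3, x4, x5, x6, x7 as bits, MSB first):
  row 0 [0000000]: (((0 AND 0) AND (0 IMPLIES 0)) IMPLIES ((0 XOR 0) AND 0)) -> 1
  row 1 [0000001]: (((0 AND 0) AND (0 IMPLIES 0)) IMPLIES ((0 XOR 0) AND 0)) -> 1
  row 2 [0000010]: (((0 AND 0) AND (0 IMPLIES 0)) IMPLIES ((0 XOR 0) AND 0)) -> 1
  row 3 [0000011]: (((0 AND 0) AND (0 IMPLIES 0)) IMPLIES ((0 XOR 0) AND 0)) -> 1
  row 4 [0000100]: (((0 AND 0) AND (1 IMPLIES 1)) IMPLIES ((0 XOR 0) AND 0)) -> 1
  (every remaining row is evaluated the same way; all 128 results are listed next)
Full result column, 8 rows per line (x1,x2,x3,x4 fixed per line; x5,x6,x7 runs 000..111 left to right):
  rows 0-7 [x1,x2,x3,x4=0000]: 11111111  (ones: 8)
  rows 8-15 [x1,x2,x3,x4=0001]: 11111111  (ones: 8)
  rows 16-23 [x1,x2,x3,x4=0010]: 00000000  (ones: 0)
  rows 24-31 [x1,x2,x3,x4=0011]: 00000000  (ones: 0)
  rows 32-39 [x1,x2,x3,x4=0100]: 11111111  (ones: 8)
  rows 40-47 [x1,x2,x3,x4=0101]: 11111111  (ones: 8)
  rows 48-55 [x1,x2,x3,x4=0110]: 00000000  (ones: 0)
  rows 56-63 [x1,x2,x3,x4=0111]: 00000000  (ones: 0)
  rows 64-71 [x1,x2,x3,x4=1000]: 11111111  (ones: 8)
  rows 72-79 [x1,x2,x3,x4=1001]: 11111111  (ones: 8)
  rows 80-87 [x1,x2,x3,x4=1010]: 00000000  (ones: 0)
  rows 88-95 [x1,x2,x3,x4=1011]: 00000000  (ones: 0)
  rows 96-103 [x1,x2,x3,x4=1100]: 11111111  (ones: 8)
  rows 104-111 [x1,x2,x3,x4=1101]: 11111111  (ones: 8)
  rows 112-119 [x1,x2,x3,x4=1110]: 00000000  (ones: 0)
  rows 120-127 [x1,x2,x3,x4=1111]: 00000000  (ones: 0)
Count of 1-rows = 8+8+0+0+8+8+0+0+8+8+0+0+8+8+0+0 = 64

64


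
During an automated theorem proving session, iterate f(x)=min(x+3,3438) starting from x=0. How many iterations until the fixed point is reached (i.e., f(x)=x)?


Step 1: x=0, cap=3438, increment=3
Step 2: x grows by 3 each step until capped at 3438; fixed point is x=3438
Step 3: iterations = ceil(3438/3) = 1146

1146


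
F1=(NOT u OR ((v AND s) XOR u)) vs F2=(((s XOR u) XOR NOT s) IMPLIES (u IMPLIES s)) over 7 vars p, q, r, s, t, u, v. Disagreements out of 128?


F1 = (NOT u OR ((v AND s) XOR u))
F2 = (((s XOR u) XOR NOT s) IMPLIES (u IMPLIES s))
Evaluate both on each of 128 rows (bits = p,q,r,s,t,u,v):
  row 0 [0000000]: F1=1 F2=1 -> 0
  row 1 [0000001]: F1=1 F2=1 -> 0
  row 2 [0000010]: F1=1 F2=1 -> 0
  row 3 [0000011]: F1=1 F2=1 -> 0
  row 4 [0000100]: F1=1 F2=1 -> 0
  (every remaining row is evaluated the same way; all 128 results are listed next)
Full result column, 8 rows per line (p,q,r,s fixed per line; t,u,v runs 000..111 left to right):
  rows 0-7 [p,q,r,s=0000]: 00000000  (ones: 0)
  rows 8-15 [p,q,r,s=0001]: 00010001  (ones: 2)
  rows 16-23 [p,q,r,s=0010]: 00000000  (ones: 0)
  rows 24-31 [p,q,r,s=0011]: 00010001  (ones: 2)
  rows 32-39 [p,q,r,s=0100]: 00000000  (ones: 0)
  rows 40-47 [p,q,r,s=0101]: 00010001  (ones: 2)
  rows 48-55 [p,q,r,s=0110]: 00000000  (ones: 0)
  rows 56-63 [p,q,r,s=0111]: 00010001  (ones: 2)
  rows 64-71 [p,q,r,s=1000]: 00000000  (ones: 0)
  rows 72-79 [p,q,r,s=1001]: 00010001  (ones: 2)
  rows 80-87 [p,q,r,s=1010]: 00000000  (ones: 0)
  rows 88-95 [p,q,r,s=1011]: 00010001  (ones: 2)
  rows 96-103 [p,q,r,s=1100]: 00000000  (ones: 0)
  rows 104-111 [p,q,r,s=1101]: 00010001  (ones: 2)
  rows 112-119 [p,q,r,s=1110]: 00000000  (ones: 0)
  rows 120-127 [p,q,r,s=1111]: 00010001  (ones: 2)
Disagreements = 0+2+0+2+0+2+0+2+0+2+0+2+0+2+0+2 = 16

16


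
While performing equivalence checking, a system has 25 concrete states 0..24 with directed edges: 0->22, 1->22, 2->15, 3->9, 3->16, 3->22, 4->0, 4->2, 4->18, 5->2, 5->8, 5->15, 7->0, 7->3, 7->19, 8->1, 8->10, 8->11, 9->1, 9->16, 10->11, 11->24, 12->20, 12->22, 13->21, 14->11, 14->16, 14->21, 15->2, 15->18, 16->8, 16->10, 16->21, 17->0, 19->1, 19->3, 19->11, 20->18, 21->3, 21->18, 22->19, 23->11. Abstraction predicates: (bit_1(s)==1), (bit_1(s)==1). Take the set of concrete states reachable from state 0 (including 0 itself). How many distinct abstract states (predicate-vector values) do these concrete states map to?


BFS from 0:
Concrete reachable: {0, 1, 3, 8, 9, 10, 11, 16, 18, 19, 21, 22, 24}
Abstract via predicates (bit_1(s)==1), (bit_1(s)==1):
  (0,0) <- {0, 1, 8, 9, 16, 21, 24}
  (1,1) <- {3, 10, 11, 18, 19, 22}
Distinct abstract states = 2

2


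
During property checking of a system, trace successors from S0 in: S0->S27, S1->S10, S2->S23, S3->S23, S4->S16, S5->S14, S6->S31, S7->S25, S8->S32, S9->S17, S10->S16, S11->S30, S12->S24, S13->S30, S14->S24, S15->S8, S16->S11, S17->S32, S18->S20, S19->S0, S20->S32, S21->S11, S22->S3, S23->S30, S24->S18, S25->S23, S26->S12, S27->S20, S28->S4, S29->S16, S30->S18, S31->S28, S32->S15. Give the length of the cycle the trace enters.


Trace from S0 until a state repeats:
  S0 -> S27 -> S20 -> S32 -> S15 -> S8 -> S32
S32 first seen at step 3, revisited at step 6.
Cycle length = 6 - 3 = 3

3


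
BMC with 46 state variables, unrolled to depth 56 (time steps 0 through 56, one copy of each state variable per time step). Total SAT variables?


BMC unrolls to depth k, creating one copy of each state var for steps 0..k.
Step count = 56 + 1 = 57 (steps 0 through 56)
Vars per step = 46
Total = 46 * 57 = 2622

2622


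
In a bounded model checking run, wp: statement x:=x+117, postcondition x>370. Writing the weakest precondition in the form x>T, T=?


Formula: wp(x:=E, P) = P[E/x] (substitute E for x in postcondition)
Step 1: Postcondition: x>370
Step 2: Substitute x+117 for x: x+117>370
Step 3: Solve for x: x > 370-117 = 253

253


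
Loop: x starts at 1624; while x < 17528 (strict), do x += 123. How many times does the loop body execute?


Step 1: x goes from 1624 toward 17528 by 123; the body runs while x<17528, so iterations = ceil((bound-start)/step)
Step 2: Distance=15904
Step 3: ceil(15904/123)=130

130


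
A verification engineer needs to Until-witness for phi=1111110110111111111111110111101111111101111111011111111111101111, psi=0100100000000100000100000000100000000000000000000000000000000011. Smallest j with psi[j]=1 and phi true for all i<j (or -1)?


(phi U psi) at 0: need smallest j with psi[j]=1 and phi[i]=1 for all i in [0,j).
Scan from step 0:
  step 0: phi=1, psi=0 -> continue
  step 1: psi=1 and phi held for [0,1) -> witness found
Witness step = 1

1


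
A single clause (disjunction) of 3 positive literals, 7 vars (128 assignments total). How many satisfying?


Step 1: Total=2^7=128
Step 2: Unsat when all 3 false: 2^4=16
Step 3: Sat=128-16=112

112


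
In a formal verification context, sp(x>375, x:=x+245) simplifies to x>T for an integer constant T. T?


Formula: sp(P, x:=E) = exists old_x. (x = E[old_x/x]) AND P[old_x/x] (old_x is the value of x before the assignment; eliminate old_x by solving x = E[old_x/x] for old_x)
Step 1: Precondition P: x>375, i.e. old_x > 375
Step 2: Assignment gives x = old_x + 245, so old_x = x - 245
Step 3: Substitute into P: x - 245 > 375
Step 4: Simplify: x > 375+245 = 620

620


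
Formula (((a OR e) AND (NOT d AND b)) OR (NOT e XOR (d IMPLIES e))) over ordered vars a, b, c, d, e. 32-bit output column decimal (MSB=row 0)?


Formula: (((a OR e) AND (NOT d AND b)) OR (NOT e XOR (d IMPLIES e))) over a, b, c, d, e (32 rows)
Evaluate each row (bits = a,b,c,d,e, MSB first):
  row 0 [00000]: (((0 OR 0) AND (NOT 0 AND 0)) OR (NOT 0 XOR (0 IMPLIES 0))) -> 0
  row 1 [00001]: (((0 OR 1) AND (NOT 0 AND 0)) OR (NOT 1 XOR (0 IMPLIES 1))) -> 1
  row 2 [00010]: (((0 OR 0) AND (NOT 1 AND 0)) OR (NOT 0 XOR (1 IMPLIES 0))) -> 1
  row 3 [00011]: (((0 OR 1) AND (NOT 1 AND 0)) OR (NOT 1 XOR (1 IMPLIES 1))) -> 1
  row 4 [00100]: (((0 OR 0) AND (NOT 0 AND 0)) OR (NOT 0 XOR (0 IMPLIES 0))) -> 0
  row 5 [00101]: (((0 OR 1) AND (NOT 0 AND 0)) OR (NOT 1 XOR (0 IMPLIES 1))) -> 1
  row 6 [00110]: (((0 OR 0) AND (NOT 1 AND 0)) OR (NOT 0 XOR (1 IMPLIES 0))) -> 1
  row 7 [00111]: (((0 OR 1) AND (NOT 1 AND 0)) OR (NOT 1 XOR (1 IMPLIES 1))) -> 1
  row 8 [01000]: (((0 OR 0) AND (NOT 0 AND 1)) OR (NOT 0 XOR (0 IMPLIES 0))) -> 0
  row 9 [01001]: (((0 OR 1) AND (NOT 0 AND 1)) OR (NOT 1 XOR (0 IMPLIES 1))) -> 1
  row 10 [01010]: (((0 OR 0) AND (NOT 1 AND 1)) OR (NOT 0 XOR (1 IMPLIES 0))) -> 1
  row 11 [01011]: (((0 OR 1) AND (NOT 1 AND 1)) OR (NOT 1 XOR (1 IMPLIES 1))) -> 1
  row 12 [01100]: (((0 OR 0) AND (NOT 0 AND 1)) OR (NOT 0 XOR (0 IMPLIES 0))) -> 0
  row 13 [01101]: (((0 OR 1) AND (NOT 0 AND 1)) OR (NOT 1 XOR (0 IMPLIES 1))) -> 1
  row 14 [01110]: (((0 OR 0) AND (NOT 1 AND 1)) OR (NOT 0 XOR (1 IMPLIES 0))) -> 1
  row 15 [01111]: (((0 OR 1) AND (NOT 1 AND 1)) OR (NOT 1 XOR (1 IMPLIES 1))) -> 1
  row 16 [10000]: (((1 OR 0) AND (NOT 0 AND 0)) OR (NOT 0 XOR (0 IMPLIES 0))) -> 0
  row 17 [10001]: (((1 OR 1) AND (NOT 0 AND 0)) OR (NOT 1 XOR (0 IMPLIES 1))) -> 1
  row 18 [10010]: (((1 OR 0) AND (NOT 1 AND 0)) OR (NOT 0 XOR (1 IMPLIES 0))) -> 1
  row 19 [10011]: (((1 OR 1) AND (NOT 1 AND 0)) OR (NOT 1 XOR (1 IMPLIES 1))) -> 1
  row 20 [10100]: (((1 OR 0) AND (NOT 0 AND 0)) OR (NOT 0 XOR (0 IMPLIES 0))) -> 0
  row 21 [10101]: (((1 OR 1) AND (NOT 0 AND 0)) OR (NOT 1 XOR (0 IMPLIES 1))) -> 1
  row 22 [10110]: (((1 OR 0) AND (NOT 1 AND 0)) OR (NOT 0 XOR (1 IMPLIES 0))) -> 1
  row 23 [10111]: (((1 OR 1) AND (NOT 1 AND 0)) OR (NOT 1 XOR (1 IMPLIES 1))) -> 1
  row 24 [11000]: (((1 OR 0) AND (NOT 0 AND 1)) OR (NOT 0 XOR (0 IMPLIES 0))) -> 1
  row 25 [11001]: (((1 OR 1) AND (NOT 0 AND 1)) OR (NOT 1 XOR (0 IMPLIES 1))) -> 1
  row 26 [11010]: (((1 OR 0) AND (NOT 1 AND 1)) OR (NOT 0 XOR (1 IMPLIES 0))) -> 1
  row 27 [11011]: (((1 OR 1) AND (NOT 1 AND 1)) OR (NOT 1 XOR (1 IMPLIES 1))) -> 1
  row 28 [11100]: (((1 OR 0) AND (NOT 0 AND 1)) OR (NOT 0 XOR (0 IMPLIES 0))) -> 1
  row 29 [11101]: (((1 OR 1) AND (NOT 0 AND 1)) OR (NOT 1 XOR (0 IMPLIES 1))) -> 1
  row 30 [11110]: (((1 OR 0) AND (NOT 1 AND 1)) OR (NOT 0 XOR (1 IMPLIES 0))) -> 1
  row 31 [11111]: (((1 OR 1) AND (NOT 1 AND 1)) OR (NOT 1 XOR (1 IMPLIES 1))) -> 1
Full result column, 4 rows per line (a,b,c fixed per line; d,e runs 00..11 left to right):
  rows 0-3 [a,b,c=000]: 0111  = hex 7
  rows 4-7 [a,b,c=001]: 0111  = hex 7
  rows 8-11 [a,b,c=010]: 0111  = hex 7
  rows 12-15 [a,b,c=011]: 0111  = hex 7
  rows 16-19 [a,b,c=100]: 0111  = hex 7
  rows 20-23 [a,b,c=101]: 0111  = hex 7
  rows 24-27 [a,b,c=110]: 1111  = hex F
  rows 28-31 [a,b,c=111]: 1111  = hex F
Output column (row 0 .. row 31) = 01110111011101110111011111111111
Output column grouped in 4s = 0111 0111 0111 0111 0111 0111 1111 1111 = 0x777777FF
Convert to decimal digit by digit (value = value*16 + digit):
  7 -> 7
  7*16 + 7 = 119
  119*16 + 7 = 1911
  1911*16 + 7 = 30583
  30583*16 + 7 = 489335
  489335*16 + 7 = 7829367
  7829367*16 + 15 (F) = 125269887
  125269887*16 + 15 (F) = 2004318207
Decimal = 2004318207

2004318207


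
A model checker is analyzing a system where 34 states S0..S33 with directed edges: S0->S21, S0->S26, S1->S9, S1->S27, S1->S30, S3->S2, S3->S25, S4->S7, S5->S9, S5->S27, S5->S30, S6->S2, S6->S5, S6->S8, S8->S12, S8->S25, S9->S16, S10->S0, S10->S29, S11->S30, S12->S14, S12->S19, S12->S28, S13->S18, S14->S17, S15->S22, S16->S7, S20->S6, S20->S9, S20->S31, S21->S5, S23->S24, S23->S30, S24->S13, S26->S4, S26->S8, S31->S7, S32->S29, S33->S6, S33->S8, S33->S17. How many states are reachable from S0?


BFS from S0:
  layer 0: {S0}
  layer 1: {S21, S26}
  layer 2: {S4, S5, S8}
  layer 3: {S7, S9, S12, S25, S27, S30}
  layer 4: {S14, S16, S19, S28}
  layer 5: {S17}
Reachable set: {S0, S4, S5, S7, S8, S9, S12, S14, S16, S17, S19, S21, S25, S26, S27, S28, S30}
Count = 17

17


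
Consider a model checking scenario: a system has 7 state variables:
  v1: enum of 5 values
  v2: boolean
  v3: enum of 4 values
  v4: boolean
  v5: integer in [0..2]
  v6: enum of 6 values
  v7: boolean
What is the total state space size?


State space = product of domain sizes of all variables.
Domain sizes:
  v1 (enum of 5 values): 5
  v2 (boolean): 2
  v3 (enum of 4 values): 4
  v4 (boolean): 2
  v5 (integer in [0..2]): 3
  v6 (enum of 6 values): 6
  v7 (boolean): 2
Product = 5 * 2 * 4 * 2 * 3 * 6 * 2 = 2880

2880


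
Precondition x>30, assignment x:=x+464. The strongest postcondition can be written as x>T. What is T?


Formula: sp(P, x:=E) = exists old_x. (x = E[old_x/x]) AND P[old_x/x] (old_x is the value of x before the assignment; eliminate old_x by solving x = E[old_x/x] for old_x)
Step 1: Precondition P: x>30, i.e. old_x > 30
Step 2: Assignment gives x = old_x + 464, so old_x = x - 464
Step 3: Substitute into P: x - 464 > 30
Step 4: Simplify: x > 30+464 = 494

494


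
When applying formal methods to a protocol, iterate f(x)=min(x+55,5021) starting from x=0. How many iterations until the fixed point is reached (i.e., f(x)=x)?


Step 1: x=0, cap=5021, increment=55
Step 2: x grows by 55 each step until capped at 5021; fixed point is x=5021
Step 3: iterations = ceil(5021/55) = 92

92


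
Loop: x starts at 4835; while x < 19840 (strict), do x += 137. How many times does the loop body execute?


Step 1: x goes from 4835 toward 19840 by 137; the body runs while x<19840, so iterations = ceil((bound-start)/step)
Step 2: Distance=15005
Step 3: ceil(15005/137)=110

110


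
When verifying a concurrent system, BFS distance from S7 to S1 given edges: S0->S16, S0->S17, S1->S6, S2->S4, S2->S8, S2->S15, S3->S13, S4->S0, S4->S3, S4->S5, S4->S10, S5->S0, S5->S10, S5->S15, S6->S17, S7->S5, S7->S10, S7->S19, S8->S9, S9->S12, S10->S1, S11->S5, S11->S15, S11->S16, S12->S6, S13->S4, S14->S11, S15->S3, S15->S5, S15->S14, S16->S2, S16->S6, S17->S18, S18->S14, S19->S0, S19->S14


BFS layer-by-layer from S7:
  dist 0: {S7}
  dist 1: {S5, S10, S19}
  dist 2: {S0, S1, S14, S15}
  -> S1 reached at distance 2
Shortest path length = 2

2


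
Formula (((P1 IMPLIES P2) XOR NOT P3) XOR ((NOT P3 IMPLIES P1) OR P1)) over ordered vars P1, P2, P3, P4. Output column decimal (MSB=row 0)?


Formula: (((P1 IMPLIES P2) XOR NOT P3) XOR ((NOT P3 IMPLIES P1) OR P1)) over P1, P2, P3, P4 (16 rows)
Evaluate each row (bits = P1,P2,P3,P4, MSB first):
  row 0 [0000]: (((0 IMPLIES 0) XOR NOT 0) XOR ((NOT 0 IMPLIES 0) OR 0)) -> 0
  row 1 [0001]: (((0 IMPLIES 0) XOR NOT 0) XOR ((NOT 0 IMPLIES 0) OR 0)) -> 0
  row 2 [0010]: (((0 IMPLIES 0) XOR NOT 1) XOR ((NOT 1 IMPLIES 0) OR 0)) -> 0
  row 3 [0011]: (((0 IMPLIES 0) XOR NOT 1) XOR ((NOT 1 IMPLIES 0) OR 0)) -> 0
  row 4 [0100]: (((0 IMPLIES 1) XOR NOT 0) XOR ((NOT 0 IMPLIES 0) OR 0)) -> 0
  row 5 [0101]: (((0 IMPLIES 1) XOR NOT 0) XOR ((NOT 0 IMPLIES 0) OR 0)) -> 0
  row 6 [0110]: (((0 IMPLIES 1) XOR NOT 1) XOR ((NOT 1 IMPLIES 0) OR 0)) -> 0
  row 7 [0111]: (((0 IMPLIES 1) XOR NOT 1) XOR ((NOT 1 IMPLIES 0) OR 0)) -> 0
  row 8 [1000]: (((1 IMPLIES 0) XOR NOT 0) XOR ((NOT 0 IMPLIES 1) OR 1)) -> 0
  row 9 [1001]: (((1 IMPLIES 0) XOR NOT 0) XOR ((NOT 0 IMPLIES 1) OR 1)) -> 0
  row 10 [1010]: (((1 IMPLIES 0) XOR NOT 1) XOR ((NOT 1 IMPLIES 1) OR 1)) -> 1
  row 11 [1011]: (((1 IMPLIES 0) XOR NOT 1) XOR ((NOT 1 IMPLIES 1) OR 1)) -> 1
  row 12 [1100]: (((1 IMPLIES 1) XOR NOT 0) XOR ((NOT 0 IMPLIES 1) OR 1)) -> 1
  row 13 [1101]: (((1 IMPLIES 1) XOR NOT 0) XOR ((NOT 0 IMPLIES 1) OR 1)) -> 1
  row 14 [1110]: (((1 IMPLIES 1) XOR NOT 1) XOR ((NOT 1 IMPLIES 1) OR 1)) -> 0
  row 15 [1111]: (((1 IMPLIES 1) XOR NOT 1) XOR ((NOT 1 IMPLIES 1) OR 1)) -> 0
Full result column, 4 rows per line (P1,P2 fixed per line; P3,P4 runs 00..11 left to right):
  rows 0-3 [P1,P2=00]: 0000  = hex 0
  rows 4-7 [P1,P2=01]: 0000  = hex 0
  rows 8-11 [P1,P2=10]: 0011  = hex 3
  rows 12-15 [P1,P2=11]: 1100  = hex C
Output column (row 0 .. row 15) = 0000000000111100
Output column grouped in 4s = 0000 0000 0011 1100 = 0x003C
Convert to decimal digit by digit (value = value*16 + digit):
  0 -> 0
  0*16 + 0 = 0
  0*16 + 3 = 3
  3*16 + 12 (C) = 60
Decimal = 60

60


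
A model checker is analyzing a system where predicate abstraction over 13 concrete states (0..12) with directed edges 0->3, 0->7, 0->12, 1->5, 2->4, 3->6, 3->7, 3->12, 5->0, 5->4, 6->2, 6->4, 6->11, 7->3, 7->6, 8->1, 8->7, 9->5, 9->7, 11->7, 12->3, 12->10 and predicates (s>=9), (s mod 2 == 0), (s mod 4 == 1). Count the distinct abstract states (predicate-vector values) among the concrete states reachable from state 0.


BFS from 0:
Concrete reachable: {0, 2, 3, 4, 6, 7, 10, 11, 12}
Abstract via predicates (s>=9), (s mod 2 == 0), (s mod 4 == 1):
  (0,0,0) <- {3, 7}
  (0,1,0) <- {0, 2, 4, 6}
  (1,0,0) <- {11}
  (1,1,0) <- {10, 12}
Distinct abstract states = 4

4


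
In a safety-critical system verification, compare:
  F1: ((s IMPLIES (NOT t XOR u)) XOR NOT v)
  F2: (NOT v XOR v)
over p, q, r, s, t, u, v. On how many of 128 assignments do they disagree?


F1 = ((s IMPLIES (NOT t XOR u)) XOR NOT v)
F2 = (NOT v XOR v)
Evaluate both on each of 128 rows (bits = p,q,r,s,t,u,v):
  row 0 [0000000]: F1=0 F2=1 (differ) -> 1
  row 1 [0000001]: F1=1 F2=1 -> 0
  row 2 [0000010]: F1=0 F2=1 (differ) -> 1
  row 3 [0000011]: F1=1 F2=1 -> 0
  row 4 [0000100]: F1=0 F2=1 (differ) -> 1
  (every remaining row is evaluated the same way; all 128 results are listed next)
Full result column, 8 rows per line (p,q,r,s fixed per line; t,u,v runs 000..111 left to right):
  rows 0-7 [p,q,r,s=0000]: 10101010  (ones: 4)
  rows 8-15 [p,q,r,s=0001]: 10010110  (ones: 4)
  rows 16-23 [p,q,r,s=0010]: 10101010  (ones: 4)
  rows 24-31 [p,q,r,s=0011]: 10010110  (ones: 4)
  rows 32-39 [p,q,r,s=0100]: 10101010  (ones: 4)
  rows 40-47 [p,q,r,s=0101]: 10010110  (ones: 4)
  rows 48-55 [p,q,r,s=0110]: 10101010  (ones: 4)
  rows 56-63 [p,q,r,s=0111]: 10010110  (ones: 4)
  rows 64-71 [p,q,r,s=1000]: 10101010  (ones: 4)
  rows 72-79 [p,q,r,s=1001]: 10010110  (ones: 4)
  rows 80-87 [p,q,r,s=1010]: 10101010  (ones: 4)
  rows 88-95 [p,q,r,s=1011]: 10010110  (ones: 4)
  rows 96-103 [p,q,r,s=1100]: 10101010  (ones: 4)
  rows 104-111 [p,q,r,s=1101]: 10010110  (ones: 4)
  rows 112-119 [p,q,r,s=1110]: 10101010  (ones: 4)
  rows 120-127 [p,q,r,s=1111]: 10010110  (ones: 4)
Disagreements = 4+4+4+4+4+4+4+4+4+4+4+4+4+4+4+4 = 64

64


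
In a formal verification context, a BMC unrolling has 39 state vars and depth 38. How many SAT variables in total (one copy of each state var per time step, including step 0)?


BMC unrolls to depth k, creating one copy of each state var for steps 0..k.
Step count = 38 + 1 = 39 (steps 0 through 38)
Vars per step = 39
Total = 39 * 39 = 1521

1521


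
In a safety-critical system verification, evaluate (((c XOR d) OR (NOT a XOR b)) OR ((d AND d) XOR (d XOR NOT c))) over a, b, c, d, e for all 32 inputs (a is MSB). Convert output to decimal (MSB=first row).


Formula: (((c XOR d) OR (NOT a XOR b)) OR ((d AND d) XOR (d XOR NOT c))) over a, b, c, d, e (32 rows)
Evaluate each row (bits = a,b,c,d,e, MSB first):
  row 0 [00000]: (((0 XOR 0) OR (NOT 0 XOR 0)) OR ((0 AND 0) XOR (0 XOR NOT 0))) -> 1
  row 1 [00001]: (((0 XOR 0) OR (NOT 0 XOR 0)) OR ((0 AND 0) XOR (0 XOR NOT 0))) -> 1
  row 2 [00010]: (((0 XOR 1) OR (NOT 0 XOR 0)) OR ((1 AND 1) XOR (1 XOR NOT 0))) -> 1
  row 3 [00011]: (((0 XOR 1) OR (NOT 0 XOR 0)) OR ((1 AND 1) XOR (1 XOR NOT 0))) -> 1
  row 4 [00100]: (((1 XOR 0) OR (NOT 0 XOR 0)) OR ((0 AND 0) XOR (0 XOR NOT 1))) -> 1
  row 5 [00101]: (((1 XOR 0) OR (NOT 0 XOR 0)) OR ((0 AND 0) XOR (0 XOR NOT 1))) -> 1
  row 6 [00110]: (((1 XOR 1) OR (NOT 0 XOR 0)) OR ((1 AND 1) XOR (1 XOR NOT 1))) -> 1
  row 7 [00111]: (((1 XOR 1) OR (NOT 0 XOR 0)) OR ((1 AND 1) XOR (1 XOR NOT 1))) -> 1
  row 8 [01000]: (((0 XOR 0) OR (NOT 0 XOR 1)) OR ((0 AND 0) XOR (0 XOR NOT 0))) -> 1
  row 9 [01001]: (((0 XOR 0) OR (NOT 0 XOR 1)) OR ((0 AND 0) XOR (0 XOR NOT 0))) -> 1
  row 10 [01010]: (((0 XOR 1) OR (NOT 0 XOR 1)) OR ((1 AND 1) XOR (1 XOR NOT 0))) -> 1
  row 11 [01011]: (((0 XOR 1) OR (NOT 0 XOR 1)) OR ((1 AND 1) XOR (1 XOR NOT 0))) -> 1
  row 12 [01100]: (((1 XOR 0) OR (NOT 0 XOR 1)) OR ((0 AND 0) XOR (0 XOR NOT 1))) -> 1
  row 13 [01101]: (((1 XOR 0) OR (NOT 0 XOR 1)) OR ((0 AND 0) XOR (0 XOR NOT 1))) -> 1
  row 14 [01110]: (((1 XOR 1) OR (NOT 0 XOR 1)) OR ((1 AND 1) XOR (1 XOR NOT 1))) -> 0
  row 15 [01111]: (((1 XOR 1) OR (NOT 0 XOR 1)) OR ((1 AND 1) XOR (1 XOR NOT 1))) -> 0
  row 16 [10000]: (((0 XOR 0) OR (NOT 1 XOR 0)) OR ((0 AND 0) XOR (0 XOR NOT 0))) -> 1
  row 17 [10001]: (((0 XOR 0) OR (NOT 1 XOR 0)) OR ((0 AND 0) XOR (0 XOR NOT 0))) -> 1
  row 18 [10010]: (((0 XOR 1) OR (NOT 1 XOR 0)) OR ((1 AND 1) XOR (1 XOR NOT 0))) -> 1
  row 19 [10011]: (((0 XOR 1) OR (NOT 1 XOR 0)) OR ((1 AND 1) XOR (1 XOR NOT 0))) -> 1
  row 20 [10100]: (((1 XOR 0) OR (NOT 1 XOR 0)) OR ((0 AND 0) XOR (0 XOR NOT 1))) -> 1
  row 21 [10101]: (((1 XOR 0) OR (NOT 1 XOR 0)) OR ((0 AND 0) XOR (0 XOR NOT 1))) -> 1
  row 22 [10110]: (((1 XOR 1) OR (NOT 1 XOR 0)) OR ((1 AND 1) XOR (1 XOR NOT 1))) -> 0
  row 23 [10111]: (((1 XOR 1) OR (NOT 1 XOR 0)) OR ((1 AND 1) XOR (1 XOR NOT 1))) -> 0
  row 24 [11000]: (((0 XOR 0) OR (NOT 1 XOR 1)) OR ((0 AND 0) XOR (0 XOR NOT 0))) -> 1
  row 25 [11001]: (((0 XOR 0) OR (NOT 1 XOR 1)) OR ((0 AND 0) XOR (0 XOR NOT 0))) -> 1
  row 26 [11010]: (((0 XOR 1) OR (NOT 1 XOR 1)) OR ((1 AND 1) XOR (1 XOR NOT 0))) -> 1
  row 27 [11011]: (((0 XOR 1) OR (NOT 1 XOR 1)) OR ((1 AND 1) XOR (1 XOR NOT 0))) -> 1
  row 28 [11100]: (((1 XOR 0) OR (NOT 1 XOR 1)) OR ((0 AND 0) XOR (0 XOR NOT 1))) -> 1
  row 29 [11101]: (((1 XOR 0) OR (NOT 1 XOR 1)) OR ((0 AND 0) XOR (0 XOR NOT 1))) -> 1
  row 30 [11110]: (((1 XOR 1) OR (NOT 1 XOR 1)) OR ((1 AND 1) XOR (1 XOR NOT 1))) -> 1
  row 31 [11111]: (((1 XOR 1) OR (NOT 1 XOR 1)) OR ((1 AND 1) XOR (1 XOR NOT 1))) -> 1
Full result column, 4 rows per line (a,b,c fixed per line; d,e runs 00..11 left to right):
  rows 0-3 [a,b,c=000]: 1111  = hex F
  rows 4-7 [a,b,c=001]: 1111  = hex F
  rows 8-11 [a,b,c=010]: 1111  = hex F
  rows 12-15 [a,b,c=011]: 1100  = hex C
  rows 16-19 [a,b,c=100]: 1111  = hex F
  rows 20-23 [a,b,c=101]: 1100  = hex C
  rows 24-27 [a,b,c=110]: 1111  = hex F
  rows 28-31 [a,b,c=111]: 1111  = hex F
Output column (row 0 .. row 31) = 11111111111111001111110011111111
Output column grouped in 4s = 1111 1111 1111 1100 1111 1100 1111 1111 = 0xFFFCFCFF
Convert to decimal digit by digit (value = value*16 + digit):
  F -> 15
  15*16 + 15 (F) = 255
  255*16 + 15 (F) = 4095
  4095*16 + 12 (C) = 65532
  65532*16 + 15 (F) = 1048527
  1048527*16 + 12 (C) = 16776444
  16776444*16 + 15 (F) = 268423119
  268423119*16 + 15 (F) = 4294769919
Decimal = 4294769919

4294769919


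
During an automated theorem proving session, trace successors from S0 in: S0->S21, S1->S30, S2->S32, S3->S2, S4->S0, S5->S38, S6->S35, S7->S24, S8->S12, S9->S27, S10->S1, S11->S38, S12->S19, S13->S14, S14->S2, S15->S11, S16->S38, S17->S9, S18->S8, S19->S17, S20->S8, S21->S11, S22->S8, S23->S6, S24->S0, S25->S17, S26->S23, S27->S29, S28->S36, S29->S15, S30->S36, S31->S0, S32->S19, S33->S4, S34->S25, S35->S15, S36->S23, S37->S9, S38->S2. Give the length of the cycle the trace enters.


Trace from S0 until a state repeats:
  S0 -> S21 -> S11 -> S38 -> S2 -> S32 -> S19 -> S17 -> S9 -> S27 -> S29 -> S15 -> S11
S11 first seen at step 2, revisited at step 12.
Cycle length = 12 - 2 = 10

10


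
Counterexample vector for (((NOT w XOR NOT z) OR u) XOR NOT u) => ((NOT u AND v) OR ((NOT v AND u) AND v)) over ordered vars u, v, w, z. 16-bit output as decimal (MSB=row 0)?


F1 = (((NOT w XOR NOT z) OR u) XOR NOT u)
F2 = ((NOT u AND v) OR ((NOT v AND u) AND v))
Counterexample to F1=>F2 is where F1=1 and F2=0.
Evaluate each row (bits = u,v,w,z, MSB first):
  row 0 [0000]: F1=1 F2=0 -> F1&~F2 -> 1
  row 1 [0001]: F1=0 F2=0 -> F1&~F2 -> 0
  row 2 [0010]: F1=0 F2=0 -> F1&~F2 -> 0
  row 3 [0011]: F1=1 F2=0 -> F1&~F2 -> 1
  row 4 [0100]: F1=1 F2=1 -> F1&~F2 -> 0
  row 5 [0101]: F1=0 F2=1 -> F1&~F2 -> 0
  row 6 [0110]: F1=0 F2=1 -> F1&~F2 -> 0
  row 7 [0111]: F1=1 F2=1 -> F1&~F2 -> 0
  row 8 [1000]: F1=1 F2=0 -> F1&~F2 -> 1
  row 9 [1001]: F1=1 F2=0 -> F1&~F2 -> 1
  row 10 [1010]: F1=1 F2=0 -> F1&~F2 -> 1
  row 11 [1011]: F1=1 F2=0 -> F1&~F2 -> 1
  row 12 [1100]: F1=1 F2=0 -> F1&~F2 -> 1
  row 13 [1101]: F1=1 F2=0 -> F1&~F2 -> 1
  row 14 [1110]: F1=1 F2=0 -> F1&~F2 -> 1
  row 15 [1111]: F1=1 F2=0 -> F1&~F2 -> 1
Full result column, 4 rows per line (u,v fixed per line; w,z runs 00..11 left to right):
  rows 0-3 [u,v=00]: 1001  = hex 9
  rows 4-7 [u,v=01]: 0000  = hex 0
  rows 8-11 [u,v=10]: 1111  = hex F
  rows 12-15 [u,v=11]: 1111  = hex F
Counterexample vector (row 0 .. row 15) = 1001000011111111
Output column grouped in 4s = 1001 0000 1111 1111 = 0x90FF
Convert to decimal digit by digit (value = value*16 + digit):
  9 -> 9
  9*16 + 0 = 144
  144*16 + 15 (F) = 2319
  2319*16 + 15 (F) = 37119
Decimal = 37119

37119


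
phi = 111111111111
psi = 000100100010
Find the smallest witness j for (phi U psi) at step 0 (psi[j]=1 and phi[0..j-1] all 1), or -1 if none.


(phi U psi) at 0: need smallest j with psi[j]=1 and phi[i]=1 for all i in [0,j).
Scan from step 0:
  step 0: phi=1, psi=0 -> continue
  step 1: phi=1, psi=0 -> continue
  step 2: phi=1, psi=0 -> continue
  step 3: psi=1 and phi held for [0,3) -> witness found
Witness step = 3

3


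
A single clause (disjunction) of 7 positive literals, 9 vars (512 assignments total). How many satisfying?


Step 1: Total=2^9=512
Step 2: Unsat when all 7 false: 2^2=4
Step 3: Sat=512-4=508

508


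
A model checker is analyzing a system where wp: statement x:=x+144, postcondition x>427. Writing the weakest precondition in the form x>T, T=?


Formula: wp(x:=E, P) = P[E/x] (substitute E for x in postcondition)
Step 1: Postcondition: x>427
Step 2: Substitute x+144 for x: x+144>427
Step 3: Solve for x: x > 427-144 = 283

283


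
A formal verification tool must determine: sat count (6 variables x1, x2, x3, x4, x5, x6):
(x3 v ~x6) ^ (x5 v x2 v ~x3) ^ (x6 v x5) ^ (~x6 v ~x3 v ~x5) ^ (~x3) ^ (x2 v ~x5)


CNF with 6 clauses over 6 vars (64 assignments).
An assignment satisfies CNF iff every clause has >=1 true literal.
Check each row (bits = x1,x2,x3,x4,x5,x6; clause T/F shown):
  row 0 [000000]: clauses=TTFTTT -> 0
  row 1 [000001]: clauses=FTTTTT -> 0
  row 2 [000010]: clauses=TTTTTF -> 0
  row 3 [000011]: clauses=FTTTTF -> 0
  row 4 [000100]: clauses=TTFTTT -> 0
  (every remaining row is evaluated the same way; all 64 results are listed next)
Full result column, 8 rows per line (x1,x2,x3 fixed per line; x4,x5,x6 runs 000..111 left to right):
  rows 0-7 [x1,x2,x3=000]: 00000000  (ones: 0)
  rows 8-15 [x1,x2,x3=001]: 00000000  (ones: 0)
  rows 16-23 [x1,x2,x3=010]: 00100010  (ones: 2)
  rows 24-31 [x1,x2,x3=011]: 00000000  (ones: 0)
  rows 32-39 [x1,x2,x3=100]: 00000000  (ones: 0)
  rows 40-47 [x1,x2,x3=101]: 00000000  (ones: 0)
  rows 48-55 [x1,x2,x3=110]: 00100010  (ones: 2)
  rows 56-63 [x1,x2,x3=111]: 00000000  (ones: 0)
Satisfying assignments = 0+0+2+0+0+0+2+0 = 4

4


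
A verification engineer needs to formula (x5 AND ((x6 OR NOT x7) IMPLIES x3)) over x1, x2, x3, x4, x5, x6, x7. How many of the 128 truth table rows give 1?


Formula: (x5 AND ((x6 OR NOT x7) IMPLIES x3)) over 7 vars (128 rows)
Evaluate each row (x1, x2, x3, x4, x5, x6, x7 as bits, MSB first):
  row 0 [0000000]: (0 AND ((0 OR NOT 0) IMPLIES 0)) -> 0
  row 1 [0000001]: (0 AND ((0 OR NOT 1) IMPLIES 0)) -> 0
  row 2 [0000010]: (0 AND ((1 OR NOT 0) IMPLIES 0)) -> 0
  row 3 [0000011]: (0 AND ((1 OR NOT 1) IMPLIES 0)) -> 0
  row 4 [0000100]: (1 AND ((0 OR NOT 0) IMPLIES 0)) -> 0
  (every remaining row is evaluated the same way; all 128 results are listed next)
Full result column, 8 rows per line (x1,x2,x3,x4 fixed per line; x5,x6,x7 runs 000..111 left to right):
  rows 0-7 [x1,x2,x3,x4=0000]: 00000100  (ones: 1)
  rows 8-15 [x1,x2,x3,x4=0001]: 00000100  (ones: 1)
  rows 16-23 [x1,x2,x3,x4=0010]: 00001111  (ones: 4)
  rows 24-31 [x1,x2,x3,x4=0011]: 00001111  (ones: 4)
  rows 32-39 [x1,x2,x3,x4=0100]: 00000100  (ones: 1)
  rows 40-47 [x1,x2,x3,x4=0101]: 00000100  (ones: 1)
  rows 48-55 [x1,x2,x3,x4=0110]: 00001111  (ones: 4)
  rows 56-63 [x1,x2,x3,x4=0111]: 00001111  (ones: 4)
  rows 64-71 [x1,x2,x3,x4=1000]: 00000100  (ones: 1)
  rows 72-79 [x1,x2,x3,x4=1001]: 00000100  (ones: 1)
  rows 80-87 [x1,x2,x3,x4=1010]: 00001111  (ones: 4)
  rows 88-95 [x1,x2,x3,x4=1011]: 00001111  (ones: 4)
  rows 96-103 [x1,x2,x3,x4=1100]: 00000100  (ones: 1)
  rows 104-111 [x1,x2,x3,x4=1101]: 00000100  (ones: 1)
  rows 112-119 [x1,x2,x3,x4=1110]: 00001111  (ones: 4)
  rows 120-127 [x1,x2,x3,x4=1111]: 00001111  (ones: 4)
Count of 1-rows = 1+1+4+4+1+1+4+4+1+1+4+4+1+1+4+4 = 40

40
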